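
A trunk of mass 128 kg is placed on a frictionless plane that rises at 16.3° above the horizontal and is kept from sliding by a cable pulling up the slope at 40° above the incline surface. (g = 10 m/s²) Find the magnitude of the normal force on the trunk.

Take axes along and perpendicular to the incline. Weight components: W sin 16.3° = 359.3 N down-slope, W cos 16.3° = 1229 N into the surface.
Along incline: T cos 40° = W sin 16.3° → T = 469 N.
Perpendicular: N = W cos 16.3° − T sin 40° = 927.1 N.

N ≈ 927 N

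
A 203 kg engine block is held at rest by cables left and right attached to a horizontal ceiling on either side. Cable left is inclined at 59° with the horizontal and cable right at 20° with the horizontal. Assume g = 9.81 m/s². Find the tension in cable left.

Weight W = 203 × 9.81 = 1991 N acts straight down.
Horizontal: T_left cos 59° = T_right cos 20°  →  T_right = 0.5481 T_left.
Vertical: T_left sin 59° + T_right sin 20° = 1991.
Substituting the horizontal relation into the vertical equation gives 1.045 T_left = 1991, so T_left = 1906 N.

T_left ≈ 1910 N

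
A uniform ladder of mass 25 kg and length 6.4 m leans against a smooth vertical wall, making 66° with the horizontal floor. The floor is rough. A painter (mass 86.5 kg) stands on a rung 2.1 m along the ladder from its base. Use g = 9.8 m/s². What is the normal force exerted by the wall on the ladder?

N_wall ≈ 178 N

Torques about the foot: N_wall · 6.4 sin 66° = 25×9.8×3.2 cos 66° + 86.5×9.8×2.1 cos 66° → N_wall = 178.38 N.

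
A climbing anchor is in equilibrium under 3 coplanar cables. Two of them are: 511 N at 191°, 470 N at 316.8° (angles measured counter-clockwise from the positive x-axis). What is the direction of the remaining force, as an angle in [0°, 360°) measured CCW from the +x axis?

θ ≈ 69.2°

Sum the known components: ΣF_x = -159 N, ΣF_y = -419.2 N.
For equilibrium the remaining force must supply (−ΣF_x, −ΣF_y) = (159, 419.2) N.
Magnitude = √((159)² + (419.2)²) = 448.4 N; direction = atan2(419.2, 159) = 69.2°.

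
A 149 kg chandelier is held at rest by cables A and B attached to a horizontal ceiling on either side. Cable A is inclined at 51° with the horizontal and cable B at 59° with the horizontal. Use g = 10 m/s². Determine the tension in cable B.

T_B ≈ 998 N

Weight W = 149 × 10 = 1490 N acts straight down.
Horizontal: T_A cos 51° = T_B cos 59°  →  T_A = 0.8184 T_B.
Vertical: T_A sin 51° + T_B sin 59° = 1490.
Substituting the horizontal relation into the vertical equation gives 1.493 T_B = 1490, so T_B = 997.9 N.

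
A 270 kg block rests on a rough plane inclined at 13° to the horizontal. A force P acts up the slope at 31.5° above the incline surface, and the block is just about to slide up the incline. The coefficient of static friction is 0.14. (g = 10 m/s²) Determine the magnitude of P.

P ≈ 1050 N

On the verge of sliding up the incline, friction equals μN and acts down the slope.
Perpendicular: N + P sin 31.5° = W cos 13° = 2631 N.
Along incline: P cos 31.5° = W sin 13° + μN  with W sin 13° = 607.4 N.
Solving the pair for P and N: P = 1054 N, N = 2080 N (and f = μN = 291.2 N).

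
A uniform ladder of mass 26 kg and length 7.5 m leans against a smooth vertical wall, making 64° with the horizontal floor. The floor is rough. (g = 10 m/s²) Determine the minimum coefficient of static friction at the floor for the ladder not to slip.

μ_min ≈ 0.244

ΣF_y = 0: N_floor = 26×10 = 260 N.
Torques about the foot: N_wall · 7.5 sin 64° = 26×10×3.75 cos 64° → N_wall = 63.405 N.
ΣF_x = 0: f_floor = N_wall = 63.405 N.
μ_min = f_floor / N_floor = 63.405 / 260 = 0.2439.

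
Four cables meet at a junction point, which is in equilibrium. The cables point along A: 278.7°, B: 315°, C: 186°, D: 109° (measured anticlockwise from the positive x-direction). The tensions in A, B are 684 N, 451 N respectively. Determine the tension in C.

T_C ≈ 77.4 N

Resolve: ΣF_x = 684 cos 278.7° + 451 cos 315° + T_C cos 186° + T_D cos 109° = 0.
        ΣF_y = 684 sin 278.7° + 451 sin 315° + T_C sin 186° + T_D sin 109° = 0.
The known terms sum to (422.4, -995) N, so -0.9945 T_C − 0.3256 T_D = -422.4 and -0.1045 T_C + 0.9455 T_D = 995.
Solving simultaneously: T_C = 77.39 N, T_D = 1061 N.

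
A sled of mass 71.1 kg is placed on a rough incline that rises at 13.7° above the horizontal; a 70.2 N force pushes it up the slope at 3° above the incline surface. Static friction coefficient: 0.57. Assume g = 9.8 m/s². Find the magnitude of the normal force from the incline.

N ≈ 673 N

Axes along / perpendicular to the incline. W sin 13.7° = 165 N down-slope; W cos 13.7° = 677 N into the surface.
Perpendicular: N = W cos 13.7° − P sin 3° = 677 − 3.674 = 673.3 N.
Along incline: P cos 3° + f = W sin 13.7° (friction acts up-slope) → f = 165 − 70.1 = 94.92 N.
|f| = 94.92 N ≤ μN = 383.8 N, so the sled is indeed static.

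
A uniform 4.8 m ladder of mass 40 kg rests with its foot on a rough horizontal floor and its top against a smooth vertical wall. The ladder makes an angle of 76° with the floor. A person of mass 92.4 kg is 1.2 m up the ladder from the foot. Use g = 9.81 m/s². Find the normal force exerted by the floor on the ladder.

ΣF_y = 0: N_floor = 40×9.81 + 92.4×9.81 = 1298.8 N.

N_floor ≈ 1300 N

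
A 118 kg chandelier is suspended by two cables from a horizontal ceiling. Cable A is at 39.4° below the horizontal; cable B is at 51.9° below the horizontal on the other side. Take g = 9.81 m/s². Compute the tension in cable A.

Weight W = 118 × 9.81 = 1158 N acts straight down.
Horizontal: T_A cos 39.4° = T_B cos 51.9°  →  T_B = 1.252 T_A.
Vertical: T_A sin 39.4° + T_B sin 51.9° = 1158.
Substituting the horizontal relation into the vertical equation gives 1.62 T_A = 1158, so T_A = 714.5 N.

T_A ≈ 714 N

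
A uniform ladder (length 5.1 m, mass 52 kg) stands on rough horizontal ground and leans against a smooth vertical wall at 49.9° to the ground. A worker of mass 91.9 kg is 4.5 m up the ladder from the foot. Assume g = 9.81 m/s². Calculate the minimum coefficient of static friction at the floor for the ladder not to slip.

ΣF_y = 0: N_floor = 52×9.81 + 91.9×9.81 = 1411.7 N.
Torques about the foot: N_wall · 5.1 sin 49.9° = 52×9.81×2.55 cos 49.9° + 91.9×9.81×4.5 cos 49.9° → N_wall = 884.63 N.
ΣF_x = 0: f_floor = N_wall = 884.63 N.
μ_min = f_floor / N_floor = 884.63 / 1411.7 = 0.6267.

μ_min ≈ 0.627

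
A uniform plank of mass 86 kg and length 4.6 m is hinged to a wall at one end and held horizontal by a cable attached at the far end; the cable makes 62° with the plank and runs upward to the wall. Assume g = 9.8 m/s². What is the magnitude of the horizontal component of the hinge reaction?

Take torques about the hinge: T sin 62° · 4.6 = 86×9.8×2.3 = 1938.4 N·m.
So T = 1938.4 / (0.8829 × 4.6) = 477.27 N.
ΣF_x = 0: H_x = T cos 62° = 224.06 N.

H_x ≈ 224 N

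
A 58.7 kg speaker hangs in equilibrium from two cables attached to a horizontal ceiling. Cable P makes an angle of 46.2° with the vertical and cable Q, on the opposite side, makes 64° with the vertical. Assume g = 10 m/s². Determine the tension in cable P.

Angles from the horizontal: cable P is 90° − 46.2° = 43.8°, cable Q is 90° − 64° = 26°.
Weight W = 58.7 × 10 = 587 N acts straight down.
Horizontal: T_P cos 43.8° = T_Q cos 26°  →  T_Q = 0.803 T_P.
Vertical: T_P sin 43.8° + T_Q sin 26° = 587.
Substituting the horizontal relation into the vertical equation gives 1.044 T_P = 587, so T_P = 562.2 N.

T_P ≈ 562 N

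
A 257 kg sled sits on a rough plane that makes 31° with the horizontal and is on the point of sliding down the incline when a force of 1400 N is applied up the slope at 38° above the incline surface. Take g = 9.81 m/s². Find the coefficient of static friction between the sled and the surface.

On the verge of sliding down the incline, friction is at its maximum μN and acts up the slope.
Perpendicular to incline: N = W cos 31° − P sin 38° = 2161 − 861.9 = 1299 N.
Along incline: P cos 38° + μN = W sin 31° → μ = (W sin 31° − P cos 38°) / N = 0.1503.

μ ≈ 0.150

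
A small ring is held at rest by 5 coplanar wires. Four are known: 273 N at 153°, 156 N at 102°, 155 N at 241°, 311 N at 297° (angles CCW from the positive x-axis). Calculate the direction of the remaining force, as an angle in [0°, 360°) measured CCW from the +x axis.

θ ≈ 33°

Sum the known components: ΣF_x = -209.6 N, ΣF_y = -136.1 N.
For equilibrium the remaining force must supply (−ΣF_x, −ΣF_y) = (209.6, 136.1) N.
Magnitude = √((209.6)² + (136.1)²) = 250 N; direction = atan2(136.1, 209.6) = 33.0°.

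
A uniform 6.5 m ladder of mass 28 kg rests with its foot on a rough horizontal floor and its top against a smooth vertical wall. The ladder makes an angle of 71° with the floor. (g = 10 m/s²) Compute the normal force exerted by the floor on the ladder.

ΣF_y = 0: N_floor = 28×10 = 280 N.

N_floor ≈ 280 N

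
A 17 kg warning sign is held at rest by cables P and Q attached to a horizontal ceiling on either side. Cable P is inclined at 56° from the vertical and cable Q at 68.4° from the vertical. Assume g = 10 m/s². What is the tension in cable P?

T_P ≈ 192 N

Angles from the horizontal: cable P is 90° − 56° = 34°, cable Q is 90° − 68.4° = 21.6°.
Weight W = 17 × 10 = 170 N acts straight down.
Horizontal: T_P cos 34° = T_Q cos 21.6°  →  T_Q = 0.8917 T_P.
Vertical: T_P sin 34° + T_Q sin 21.6° = 170.
Substituting the horizontal relation into the vertical equation gives 0.8874 T_P = 170, so T_P = 191.6 N.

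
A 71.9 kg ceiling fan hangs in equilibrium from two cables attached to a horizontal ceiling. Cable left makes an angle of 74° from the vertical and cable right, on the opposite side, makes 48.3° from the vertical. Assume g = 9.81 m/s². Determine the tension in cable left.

T_left ≈ 623 N

Angles from the horizontal: cable left is 90° − 74° = 16°, cable right is 90° − 48.3° = 41.7°.
Weight W = 71.9 × 9.81 = 705.3 N acts straight down.
Horizontal: T_left cos 16° = T_right cos 41.7°  →  T_right = 1.287 T_left.
Vertical: T_left sin 16° + T_right sin 41.7° = 705.3.
Substituting the horizontal relation into the vertical equation gives 1.132 T_left = 705.3, so T_left = 623 N.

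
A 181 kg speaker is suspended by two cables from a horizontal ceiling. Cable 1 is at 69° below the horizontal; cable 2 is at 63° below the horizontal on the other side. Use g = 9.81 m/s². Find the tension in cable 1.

Weight W = 181 × 9.81 = 1776 N acts straight down.
Horizontal: T_1 cos 69° = T_2 cos 63°  →  T_2 = 0.7894 T_1.
Vertical: T_1 sin 69° + T_2 sin 63° = 1776.
Substituting the horizontal relation into the vertical equation gives 1.637 T_1 = 1776, so T_1 = 1085 N.

T_1 ≈ 1080 N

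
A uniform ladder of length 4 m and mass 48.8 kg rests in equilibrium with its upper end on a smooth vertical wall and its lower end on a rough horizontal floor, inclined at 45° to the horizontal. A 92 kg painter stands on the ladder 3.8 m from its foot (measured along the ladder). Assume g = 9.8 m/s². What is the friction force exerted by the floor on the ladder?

Torques about the foot: N_wall · 4 sin 45° = 48.8×9.8×2 cos 45° + 92×9.8×3.8 cos 45° → N_wall = 1095.6 N.
ΣF_x = 0: f_floor = N_wall = 1095.6 N.

f ≈ 1100 N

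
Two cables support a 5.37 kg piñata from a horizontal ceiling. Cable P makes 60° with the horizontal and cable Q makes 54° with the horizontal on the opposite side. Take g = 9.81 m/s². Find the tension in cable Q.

Weight W = 5.37 × 9.81 = 52.68 N acts straight down.
Horizontal: T_P cos 60° = T_Q cos 54°  →  T_P = 1.176 T_Q.
Vertical: T_P sin 60° + T_Q sin 54° = 52.68.
Substituting the horizontal relation into the vertical equation gives 1.827 T_Q = 52.68, so T_Q = 28.83 N.

T_Q ≈ 28.8 N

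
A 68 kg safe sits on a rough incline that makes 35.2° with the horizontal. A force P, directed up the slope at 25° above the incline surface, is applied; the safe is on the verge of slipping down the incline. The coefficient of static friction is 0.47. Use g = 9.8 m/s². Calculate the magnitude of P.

On the verge of sliding down the incline, friction equals μN and acts up the slope.
Perpendicular: N + P sin 25° = W cos 35.2° = 544.5 N.
Along incline: P cos 25° + μN = W sin 35.2° with W sin 35.2° = 384.1 N.
Solving the pair for P and N: P = 181.2 N, N = 468 N (and f = μN = 220 N).

P ≈ 181 N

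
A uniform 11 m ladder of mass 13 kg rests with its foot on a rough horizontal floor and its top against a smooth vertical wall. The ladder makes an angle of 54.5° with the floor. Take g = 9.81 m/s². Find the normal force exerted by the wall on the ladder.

N_wall ≈ 45.5 N

Torques about the foot: N_wall · 11 sin 54.5° = 13×9.81×5.5 cos 54.5° → N_wall = 45.483 N.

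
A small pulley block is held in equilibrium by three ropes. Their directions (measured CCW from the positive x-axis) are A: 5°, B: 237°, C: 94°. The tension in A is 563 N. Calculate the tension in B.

T_B ≈ 935 N

Resolve: ΣF_x = 563 cos 5° + T_B cos 237° + T_C cos 94° = 0.
        ΣF_y = 563 sin 5° + T_B sin 237° + T_C sin 94° = 0.
The known terms sum to (560.9, 49.07) N, so -0.5446 T_B − 0.0698 T_C = -560.9 and -0.8387 T_B + 0.9976 T_C = -49.07.
Solving simultaneously: T_B = 935.4 N, T_C = 737.2 N.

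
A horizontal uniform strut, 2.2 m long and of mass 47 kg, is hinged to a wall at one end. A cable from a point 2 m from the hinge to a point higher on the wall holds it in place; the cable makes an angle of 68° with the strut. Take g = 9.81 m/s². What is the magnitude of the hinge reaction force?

|H| ≈ 231 N

Take torques about the hinge: T sin 68° · 2 = 47×9.81×1.1 = 507.18 N·m.
So T = 507.18 / (0.9272 × 2) = 273.5 N.
ΣF_x = 0: H_x = T cos 68° = 102.46 N.
ΣF_y = 0: H_y = (47×9.81) − T sin 68° = 461.07 − 253.59 = 207.48 N.
|H| = √(H_x² + H_y²) = √((102.46)² + (207.48)²) = 231.4 N.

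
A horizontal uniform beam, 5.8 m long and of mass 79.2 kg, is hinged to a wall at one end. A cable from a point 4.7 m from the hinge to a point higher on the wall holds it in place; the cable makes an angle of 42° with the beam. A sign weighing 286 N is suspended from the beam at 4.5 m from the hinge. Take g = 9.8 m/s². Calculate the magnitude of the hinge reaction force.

|H| ≈ 891 N

Take torques about the hinge: T sin 42° · 4.7 = 79.2×9.8×2.9 + 286×4.5 = 3537.9 N·m.
So T = 3537.9 / (0.6691 × 4.7) = 1124.9 N.
ΣF_x = 0: H_x = T cos 42° = 836 N.
ΣF_y = 0: H_y = (79.2×9.8 + 286) − T sin 42° = 1062.2 − 752.74 = 309.42 N.
|H| = √(H_x² + H_y²) = √((836)² + (309.42)²) = 891.42 N.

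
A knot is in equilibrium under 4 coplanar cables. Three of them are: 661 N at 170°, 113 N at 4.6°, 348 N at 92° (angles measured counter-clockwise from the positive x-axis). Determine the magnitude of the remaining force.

Sum the known components: ΣF_x = -550.5 N, ΣF_y = 471.6 N.
For equilibrium the remaining force must supply (−ΣF_x, −ΣF_y) = (550.5, -471.6) N.
Magnitude = √((550.5)² + (-471.6)²) = 724.9 N; direction = atan2(-471.6, 550.5) = 319.4°.

F ≈ 725 N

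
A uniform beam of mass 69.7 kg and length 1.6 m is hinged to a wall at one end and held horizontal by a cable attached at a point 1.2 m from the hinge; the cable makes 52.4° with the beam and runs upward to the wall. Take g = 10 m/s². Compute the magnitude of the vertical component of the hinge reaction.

Take torques about the hinge: T sin 52.4° · 1.2 = 69.7×10×0.8 = 557.6 N·m.
So T = 557.6 / (0.7923 × 1.2) = 586.49 N.
ΣF_y = 0: H_y = (69.7×10) − T sin 52.4° = 697 − 464.67 = 232.33 N.

|H_y| ≈ 232 N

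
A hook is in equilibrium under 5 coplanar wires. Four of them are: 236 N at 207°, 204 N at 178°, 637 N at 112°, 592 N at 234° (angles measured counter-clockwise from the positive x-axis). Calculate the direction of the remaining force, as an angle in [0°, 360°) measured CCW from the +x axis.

Sum the known components: ΣF_x = -1001 N, ΣF_y = 11.66 N.
For equilibrium the remaining force must supply (−ΣF_x, −ΣF_y) = (1001, -11.66) N.
Magnitude = √((1001)² + (-11.66)²) = 1001 N; direction = atan2(-11.66, 1001) = 359.3°.

θ ≈ 359°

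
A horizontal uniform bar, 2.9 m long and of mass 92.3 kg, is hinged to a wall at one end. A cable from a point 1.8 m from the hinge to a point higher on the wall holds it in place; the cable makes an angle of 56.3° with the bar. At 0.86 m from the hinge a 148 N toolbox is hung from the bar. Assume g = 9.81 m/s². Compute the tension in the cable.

T ≈ 962 N

Take torques about the hinge: T sin 56.3° · 1.8 = 92.3×9.81×1.45 + 148×0.86 = 1440.2 N·m.
So T = 1440.2 / (0.8320 × 1.8) = 961.73 N.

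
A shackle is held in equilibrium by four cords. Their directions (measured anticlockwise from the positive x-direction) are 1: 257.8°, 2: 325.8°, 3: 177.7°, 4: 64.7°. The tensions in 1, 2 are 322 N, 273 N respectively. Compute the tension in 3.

T_3 ≈ 372 N

Resolve: ΣF_x = 322 cos 257.8° + 273 cos 325.8° + T_3 cos 177.7° + T_4 cos 64.7° = 0.
        ΣF_y = 322 sin 257.8° + 273 sin 325.8° + T_3 sin 177.7° + T_4 sin 64.7° = 0.
The known terms sum to (157.7, -468.2) N, so -0.9992 T_3 + 0.4274 T_4 = -157.7 and 0.0401 T_3 + 0.9041 T_4 = 468.2.
Solving simultaneously: T_3 = 372.3 N, T_4 = 501.3 N.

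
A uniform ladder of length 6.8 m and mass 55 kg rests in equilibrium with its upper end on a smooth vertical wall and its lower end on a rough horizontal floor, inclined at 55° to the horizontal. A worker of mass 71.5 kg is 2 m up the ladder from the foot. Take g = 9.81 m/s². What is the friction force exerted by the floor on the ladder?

f ≈ 333 N

Torques about the foot: N_wall · 6.8 sin 55° = 55×9.81×3.4 cos 55° + 71.5×9.81×2 cos 55° → N_wall = 333.35 N.
ΣF_x = 0: f_floor = N_wall = 333.35 N.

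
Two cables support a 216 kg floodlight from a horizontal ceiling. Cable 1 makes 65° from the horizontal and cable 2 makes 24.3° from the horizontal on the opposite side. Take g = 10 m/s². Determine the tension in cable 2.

Weight W = 216 × 10 = 2160 N acts straight down.
Horizontal: T_1 cos 65° = T_2 cos 24.3°  →  T_1 = 2.157 T_2.
Vertical: T_1 sin 65° + T_2 sin 24.3° = 2160.
Substituting the horizontal relation into the vertical equation gives 2.366 T_2 = 2160, so T_2 = 912.9 N.

T_2 ≈ 913 N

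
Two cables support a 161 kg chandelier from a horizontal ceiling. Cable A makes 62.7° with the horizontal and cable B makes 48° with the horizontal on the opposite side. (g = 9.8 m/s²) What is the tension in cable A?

T_A ≈ 1130 N

Weight W = 161 × 9.8 = 1578 N acts straight down.
Horizontal: T_A cos 62.7° = T_B cos 48°  →  T_B = 0.6854 T_A.
Vertical: T_A sin 62.7° + T_B sin 48° = 1578.
Substituting the horizontal relation into the vertical equation gives 1.398 T_A = 1578, so T_A = 1129 N.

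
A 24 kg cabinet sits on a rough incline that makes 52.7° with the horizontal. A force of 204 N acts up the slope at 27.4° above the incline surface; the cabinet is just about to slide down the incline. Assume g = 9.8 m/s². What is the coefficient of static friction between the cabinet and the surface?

μ ≈ 0.123

On the verge of sliding down the incline, friction is at its maximum μN and acts up the slope.
Perpendicular to incline: N = W cos 52.7° − P sin 27.4° = 142.5 − 93.88 = 48.65 N.
Along incline: P cos 27.4° + μN = W sin 52.7° → μ = (W sin 52.7° − P cos 27.4°) / N = 0.1229.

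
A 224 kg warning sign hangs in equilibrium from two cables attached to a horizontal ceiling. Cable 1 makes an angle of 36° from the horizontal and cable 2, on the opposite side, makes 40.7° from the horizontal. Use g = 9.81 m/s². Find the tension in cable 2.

T_2 ≈ 1830 N

Weight W = 224 × 9.81 = 2197 N acts straight down.
Horizontal: T_1 cos 36° = T_2 cos 40.7°  →  T_1 = 0.9371 T_2.
Vertical: T_1 sin 36° + T_2 sin 40.7° = 2197.
Substituting the horizontal relation into the vertical equation gives 1.203 T_2 = 2197, so T_2 = 1827 N.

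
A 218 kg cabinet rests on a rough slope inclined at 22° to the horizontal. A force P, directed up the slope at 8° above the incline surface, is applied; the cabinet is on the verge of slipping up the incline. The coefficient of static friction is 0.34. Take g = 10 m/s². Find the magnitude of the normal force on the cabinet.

On the verge of sliding up the incline, friction equals μN and acts down the slope.
Perpendicular: N + P sin 8° = W cos 22° = 2021 N.
Along incline: P cos 8° = W sin 22° + μN  with W sin 22° = 816.6 N.
Solving the pair for P and N: P = 1449 N, N = 1820 N (and f = μN = 618.6 N).

N ≈ 1820 N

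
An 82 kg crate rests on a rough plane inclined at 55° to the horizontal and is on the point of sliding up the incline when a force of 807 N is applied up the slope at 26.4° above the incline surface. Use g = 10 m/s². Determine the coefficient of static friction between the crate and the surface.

On the verge of sliding up the incline, friction is at its maximum μN and acts down the slope.
Perpendicular to incline: N = W cos 55° − P sin 26.4° = 470.3 − 358.8 = 111.5 N.
Along incline: P cos 26.4° − μN = W sin 55° → μ = −(W sin 55° − P cos 26.4°) / N = 0.4586.

μ ≈ 0.459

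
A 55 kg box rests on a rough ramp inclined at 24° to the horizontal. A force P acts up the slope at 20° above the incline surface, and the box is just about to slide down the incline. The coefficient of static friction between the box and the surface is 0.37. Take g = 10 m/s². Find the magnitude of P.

P ≈ 46.5 N

On the verge of sliding down the incline, friction equals μN and acts up the slope.
Perpendicular: N + P sin 20° = W cos 24° = 502.5 N.
Along incline: P cos 20° + μN = W sin 24° with W sin 24° = 223.7 N.
Solving the pair for P and N: P = 46.48 N, N = 486.6 N (and f = μN = 180 N).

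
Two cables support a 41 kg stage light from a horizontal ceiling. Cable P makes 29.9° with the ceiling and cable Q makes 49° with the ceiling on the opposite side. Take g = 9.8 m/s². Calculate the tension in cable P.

Weight W = 41 × 9.8 = 401.8 N acts straight down.
Horizontal: T_P cos 29.9° = T_Q cos 49°  →  T_Q = 1.321 T_P.
Vertical: T_P sin 29.9° + T_Q sin 49° = 401.8.
Substituting the horizontal relation into the vertical equation gives 1.496 T_P = 401.8, so T_P = 268.6 N.

T_P ≈ 269 N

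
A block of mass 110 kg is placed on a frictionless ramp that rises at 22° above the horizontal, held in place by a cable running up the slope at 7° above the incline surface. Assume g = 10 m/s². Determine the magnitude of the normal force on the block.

N ≈ 969 N

Take axes along and perpendicular to the incline. Weight components: W sin 22° = 412.1 N down-slope, W cos 22° = 1020 N into the surface.
Along incline: T cos 7° = W sin 22° → T = 415.2 N.
Perpendicular: N = W cos 22° − T sin 7° = 969.3 N.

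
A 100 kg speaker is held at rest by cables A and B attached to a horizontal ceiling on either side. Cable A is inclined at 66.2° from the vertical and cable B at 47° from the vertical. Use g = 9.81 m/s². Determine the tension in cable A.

T_A ≈ 781 N

Angles from the horizontal: cable A is 90° − 66.2° = 23.8°, cable B is 90° − 47° = 43°.
Weight W = 100 × 9.81 = 981 N acts straight down.
Horizontal: T_A cos 23.8° = T_B cos 43°  →  T_B = 1.251 T_A.
Vertical: T_A sin 23.8° + T_B sin 43° = 981.
Substituting the horizontal relation into the vertical equation gives 1.257 T_A = 981, so T_A = 780.6 N.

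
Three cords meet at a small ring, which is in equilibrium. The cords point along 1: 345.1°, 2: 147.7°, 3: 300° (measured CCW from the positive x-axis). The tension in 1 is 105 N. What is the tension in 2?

Resolve: ΣF_x = 105 cos 345.1° + T_2 cos 147.7° + T_3 cos 300° = 0.
        ΣF_y = 105 sin 345.1° + T_2 sin 147.7° + T_3 sin 300° = 0.
The known terms sum to (101.5, -27) N, so -0.8453 T_2 + 0.5000 T_3 = -101.5 and 0.5344 T_2 − 0.8660 T_3 = 27.
Solving simultaneously: T_2 = 160 N, T_3 = 67.55 N.

T_2 ≈ 160 N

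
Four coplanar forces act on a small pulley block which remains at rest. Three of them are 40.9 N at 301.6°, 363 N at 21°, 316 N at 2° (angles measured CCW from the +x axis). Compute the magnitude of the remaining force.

Sum the known components: ΣF_x = 676.1 N, ΣF_y = 106.3 N.
For equilibrium the remaining force must supply (−ΣF_x, −ΣF_y) = (-676.1, -106.3) N.
Magnitude = √((-676.1)² + (-106.3)²) = 684.4 N; direction = atan2(-106.3, -676.1) = 188.9°.

F ≈ 684 N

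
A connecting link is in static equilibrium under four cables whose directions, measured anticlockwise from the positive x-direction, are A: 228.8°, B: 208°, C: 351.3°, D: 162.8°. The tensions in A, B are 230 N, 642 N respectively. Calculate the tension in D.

T_D ≈ 3910 N

Resolve: ΣF_x = 230 cos 228.8° + 642 cos 208° + T_C cos 351.3° + T_D cos 162.8° = 0.
        ΣF_y = 230 sin 228.8° + 642 sin 208° + T_C sin 351.3° + T_D sin 162.8° = 0.
The known terms sum to (-718.4, -474.5) N, so 0.9885 T_C − 0.9553 T_D = 718.4 and -0.1513 T_C + 0.2957 T_D = 474.5.
Solving simultaneously: T_C = 4504 N, T_D = 3908 N.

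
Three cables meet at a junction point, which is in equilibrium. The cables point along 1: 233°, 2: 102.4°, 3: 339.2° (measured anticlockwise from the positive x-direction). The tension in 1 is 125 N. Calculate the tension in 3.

Resolve: ΣF_x = 125 cos 233° + T_2 cos 102.4° + T_3 cos 339.2° = 0.
        ΣF_y = 125 sin 233° + T_2 sin 102.4° + T_3 sin 339.2° = 0.
The known terms sum to (-75.23, -99.83) N, so -0.2147 T_2 + 0.9348 T_3 = 75.23 and 0.9767 T_2 − 0.3551 T_3 = 99.83.
Solving simultaneously: T_2 = 143.5 N, T_3 = 113.4 N.

T_3 ≈ 113 N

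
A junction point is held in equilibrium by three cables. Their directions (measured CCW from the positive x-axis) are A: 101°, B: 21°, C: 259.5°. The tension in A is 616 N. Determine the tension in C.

Resolve: ΣF_x = 616 cos 101° + T_B cos 21° + T_C cos 259.5° = 0.
        ΣF_y = 616 sin 101° + T_B sin 21° + T_C sin 259.5° = 0.
The known terms sum to (-117.5, 604.7) N, so 0.9336 T_B − 0.1822 T_C = 117.5 and 0.3584 T_B − 0.9833 T_C = -604.7.
Solving simultaneously: T_B = 264.8 N, T_C = 711.5 N.

T_C ≈ 711 N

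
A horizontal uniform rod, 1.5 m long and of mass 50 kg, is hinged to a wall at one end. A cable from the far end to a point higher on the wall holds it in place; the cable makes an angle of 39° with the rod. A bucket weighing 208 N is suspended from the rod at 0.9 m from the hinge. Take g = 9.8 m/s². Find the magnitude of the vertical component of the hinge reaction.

|H_y| ≈ 328 N

Take torques about the hinge: T sin 39° · 1.5 = 50×9.8×0.75 + 208×0.9 = 554.7 N·m.
So T = 554.7 / (0.6293 × 1.5) = 587.62 N.
ΣF_y = 0: H_y = (50×9.8 + 208) − T sin 39° = 698 − 369.8 = 328.2 N.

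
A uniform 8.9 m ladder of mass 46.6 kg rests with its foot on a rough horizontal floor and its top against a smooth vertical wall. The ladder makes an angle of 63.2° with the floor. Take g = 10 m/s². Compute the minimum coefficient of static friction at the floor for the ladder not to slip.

μ_min ≈ 0.253

ΣF_y = 0: N_floor = 46.6×10 = 466 N.
Torques about the foot: N_wall · 8.9 sin 63.2° = 46.6×10×4.45 cos 63.2° → N_wall = 117.7 N.
ΣF_x = 0: f_floor = N_wall = 117.7 N.
μ_min = f_floor / N_floor = 117.7 / 466 = 0.2526.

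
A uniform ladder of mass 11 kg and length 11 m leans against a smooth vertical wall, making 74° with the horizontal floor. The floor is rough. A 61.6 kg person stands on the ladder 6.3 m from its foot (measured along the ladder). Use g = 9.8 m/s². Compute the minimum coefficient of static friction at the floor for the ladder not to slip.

ΣF_y = 0: N_floor = 11×9.8 + 61.6×9.8 = 711.48 N.
Torques about the foot: N_wall · 11 sin 74° = 11×9.8×5.5 cos 74° + 61.6×9.8×6.3 cos 74° → N_wall = 114.6 N.
ΣF_x = 0: f_floor = N_wall = 114.6 N.
μ_min = f_floor / N_floor = 114.6 / 711.48 = 0.1611.

μ_min ≈ 0.161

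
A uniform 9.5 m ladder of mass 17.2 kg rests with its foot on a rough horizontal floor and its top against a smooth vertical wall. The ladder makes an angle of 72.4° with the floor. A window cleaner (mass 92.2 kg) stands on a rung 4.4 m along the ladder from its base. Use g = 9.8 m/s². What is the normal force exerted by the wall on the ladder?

N_wall ≈ 159 N

Torques about the foot: N_wall · 9.5 sin 72.4° = 17.2×9.8×4.75 cos 72.4° + 92.2×9.8×4.4 cos 72.4° → N_wall = 159.49 N.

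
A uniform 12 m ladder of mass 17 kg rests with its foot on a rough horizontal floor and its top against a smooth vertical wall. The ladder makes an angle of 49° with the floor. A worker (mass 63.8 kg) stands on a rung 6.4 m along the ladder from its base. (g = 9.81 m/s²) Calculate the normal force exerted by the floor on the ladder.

ΣF_y = 0: N_floor = 17×9.81 + 63.8×9.81 = 792.65 N.

N_floor ≈ 793 N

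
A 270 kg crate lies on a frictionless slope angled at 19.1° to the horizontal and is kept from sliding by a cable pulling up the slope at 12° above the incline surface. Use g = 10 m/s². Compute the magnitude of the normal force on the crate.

N ≈ 2360 N

Take axes along and perpendicular to the incline. Weight components: W sin 19.1° = 883.5 N down-slope, W cos 19.1° = 2551 N into the surface.
Along incline: T cos 12° = W sin 19.1° → T = 903.2 N.
Perpendicular: N = W cos 19.1° − T sin 12° = 2364 N.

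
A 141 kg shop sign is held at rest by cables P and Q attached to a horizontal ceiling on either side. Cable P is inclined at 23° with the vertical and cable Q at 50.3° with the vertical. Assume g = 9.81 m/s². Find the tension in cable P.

T_P ≈ 1110 N

Angles from the horizontal: cable P is 90° − 23° = 67°, cable Q is 90° − 50.3° = 39.7°.
Weight W = 141 × 9.81 = 1383 N acts straight down.
Horizontal: T_P cos 67° = T_Q cos 39.7°  →  T_Q = 0.5078 T_P.
Vertical: T_P sin 67° + T_Q sin 39.7° = 1383.
Substituting the horizontal relation into the vertical equation gives 1.245 T_P = 1383, so T_P = 1111 N.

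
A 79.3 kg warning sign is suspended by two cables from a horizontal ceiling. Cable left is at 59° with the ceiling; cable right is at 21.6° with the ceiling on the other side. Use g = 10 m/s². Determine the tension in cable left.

T_left ≈ 747 N

Weight W = 79.3 × 10 = 793 N acts straight down.
Horizontal: T_left cos 59° = T_right cos 21.6°  →  T_right = 0.5539 T_left.
Vertical: T_left sin 59° + T_right sin 21.6° = 793.
Substituting the horizontal relation into the vertical equation gives 1.061 T_left = 793, so T_left = 747.3 N.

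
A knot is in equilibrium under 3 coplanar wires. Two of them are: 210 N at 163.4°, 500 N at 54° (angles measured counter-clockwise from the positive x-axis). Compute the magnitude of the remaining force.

Sum the known components: ΣF_x = 92.64 N, ΣF_y = 464.5 N.
For equilibrium the remaining force must supply (−ΣF_x, −ΣF_y) = (-92.64, -464.5) N.
Magnitude = √((-92.64)² + (-464.5)²) = 473.7 N; direction = atan2(-464.5, -92.64) = 258.7°.

F ≈ 474 N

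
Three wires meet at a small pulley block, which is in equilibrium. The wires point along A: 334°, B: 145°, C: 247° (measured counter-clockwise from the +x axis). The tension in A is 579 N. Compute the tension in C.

Resolve: ΣF_x = 579 cos 334° + T_B cos 145° + T_C cos 247° = 0.
        ΣF_y = 579 sin 334° + T_B sin 145° + T_C sin 247° = 0.
The known terms sum to (520.4, -253.8) N, so -0.8192 T_B − 0.3907 T_C = -520.4 and 0.5736 T_B − 0.9205 T_C = 253.8.
Solving simultaneously: T_B = 591.1 N, T_C = 92.60 N.

T_C ≈ 92.6 N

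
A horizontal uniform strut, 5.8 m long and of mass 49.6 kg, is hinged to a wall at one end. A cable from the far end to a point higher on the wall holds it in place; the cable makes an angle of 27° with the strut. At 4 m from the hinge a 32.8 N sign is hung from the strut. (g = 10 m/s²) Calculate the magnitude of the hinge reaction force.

|H| ≈ 591 N

Take torques about the hinge: T sin 27° · 5.8 = 49.6×10×2.9 + 32.8×4 = 1569.6 N·m.
So T = 1569.6 / (0.4540 × 5.8) = 596.09 N.
ΣF_x = 0: H_x = T cos 27° = 531.12 N.
ΣF_y = 0: H_y = (49.6×10 + 32.8) − T sin 27° = 528.8 − 270.62 = 258.18 N.
|H| = √(H_x² + H_y²) = √((531.12)² + (258.18)²) = 590.55 N.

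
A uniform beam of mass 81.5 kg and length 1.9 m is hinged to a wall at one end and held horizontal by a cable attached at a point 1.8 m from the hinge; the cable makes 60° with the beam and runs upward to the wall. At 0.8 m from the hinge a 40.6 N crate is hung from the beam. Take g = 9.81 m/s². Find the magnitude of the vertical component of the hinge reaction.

|H_y| ≈ 400 N

Take torques about the hinge: T sin 60° · 1.8 = 81.5×9.81×0.95 + 40.6×0.8 = 792.02 N·m.
So T = 792.02 / (0.8660 × 1.8) = 508.08 N.
ΣF_y = 0: H_y = (81.5×9.81 + 40.6) − T sin 60° = 840.12 − 440.01 = 400.1 N.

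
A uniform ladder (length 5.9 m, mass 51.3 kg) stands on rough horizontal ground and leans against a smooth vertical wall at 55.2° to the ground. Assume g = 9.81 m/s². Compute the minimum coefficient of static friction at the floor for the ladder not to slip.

μ_min ≈ 0.348

ΣF_y = 0: N_floor = 51.3×9.81 = 503.25 N.
Torques about the foot: N_wall · 5.9 sin 55.2° = 51.3×9.81×2.95 cos 55.2° → N_wall = 174.88 N.
ΣF_x = 0: f_floor = N_wall = 174.88 N.
μ_min = f_floor / N_floor = 174.88 / 503.25 = 0.3475.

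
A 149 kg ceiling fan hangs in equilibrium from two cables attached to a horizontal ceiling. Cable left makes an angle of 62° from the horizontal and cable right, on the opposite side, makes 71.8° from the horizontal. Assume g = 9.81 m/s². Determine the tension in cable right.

Weight W = 149 × 9.81 = 1462 N acts straight down.
Horizontal: T_left cos 62° = T_right cos 71.8°  →  T_left = 0.6653 T_right.
Vertical: T_left sin 62° + T_right sin 71.8° = 1462.
Substituting the horizontal relation into the vertical equation gives 1.537 T_right = 1462, so T_right = 950.8 N.

T_right ≈ 951 N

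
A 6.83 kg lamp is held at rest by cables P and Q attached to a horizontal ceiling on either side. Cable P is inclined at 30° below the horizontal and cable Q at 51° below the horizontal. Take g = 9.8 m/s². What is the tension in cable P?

T_P ≈ 42.6 N

Weight W = 6.83 × 9.8 = 66.93 N acts straight down.
Horizontal: T_P cos 30° = T_Q cos 51°  →  T_Q = 1.376 T_P.
Vertical: T_P sin 30° + T_Q sin 51° = 66.93.
Substituting the horizontal relation into the vertical equation gives 1.569 T_P = 66.93, so T_P = 42.65 N.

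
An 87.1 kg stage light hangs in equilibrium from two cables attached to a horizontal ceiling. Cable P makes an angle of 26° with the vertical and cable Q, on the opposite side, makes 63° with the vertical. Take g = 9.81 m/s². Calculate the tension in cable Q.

T_Q ≈ 375 N

Angles from the horizontal: cable P is 90° − 26° = 64°, cable Q is 90° − 63° = 27°.
Weight W = 87.1 × 9.81 = 854.5 N acts straight down.
Horizontal: T_P cos 64° = T_Q cos 27°  →  T_P = 2.033 T_Q.
Vertical: T_P sin 64° + T_Q sin 27° = 854.5.
Substituting the horizontal relation into the vertical equation gives 2.281 T_Q = 854.5, so T_Q = 374.6 N.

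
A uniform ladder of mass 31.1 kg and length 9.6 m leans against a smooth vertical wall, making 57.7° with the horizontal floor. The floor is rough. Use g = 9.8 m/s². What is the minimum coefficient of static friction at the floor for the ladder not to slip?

ΣF_y = 0: N_floor = 31.1×9.8 = 304.78 N.
Torques about the foot: N_wall · 9.6 sin 57.7° = 31.1×9.8×4.8 cos 57.7° → N_wall = 96.337 N.
ΣF_x = 0: f_floor = N_wall = 96.337 N.
μ_min = f_floor / N_floor = 96.337 / 304.78 = 0.3161.

μ_min ≈ 0.316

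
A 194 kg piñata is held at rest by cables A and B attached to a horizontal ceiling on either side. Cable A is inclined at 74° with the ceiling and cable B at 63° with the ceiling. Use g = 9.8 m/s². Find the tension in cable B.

Weight W = 194 × 9.8 = 1901 N acts straight down.
Horizontal: T_A cos 74° = T_B cos 63°  →  T_A = 1.647 T_B.
Vertical: T_A sin 74° + T_B sin 63° = 1901.
Substituting the horizontal relation into the vertical equation gives 2.474 T_B = 1901, so T_B = 768.4 N.

T_B ≈ 768 N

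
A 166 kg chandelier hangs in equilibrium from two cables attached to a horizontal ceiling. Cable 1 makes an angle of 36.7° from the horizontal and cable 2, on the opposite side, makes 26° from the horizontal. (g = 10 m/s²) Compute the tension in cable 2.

T_2 ≈ 1500 N

Weight W = 166 × 10 = 1660 N acts straight down.
Horizontal: T_1 cos 36.7° = T_2 cos 26°  →  T_1 = 1.121 T_2.
Vertical: T_1 sin 36.7° + T_2 sin 26° = 1660.
Substituting the horizontal relation into the vertical equation gives 1.108 T_2 = 1660, so T_2 = 1498 N.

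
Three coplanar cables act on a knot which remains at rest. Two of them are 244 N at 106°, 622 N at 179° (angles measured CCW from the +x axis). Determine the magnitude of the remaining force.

F ≈ 732 N

Sum the known components: ΣF_x = -689.2 N, ΣF_y = 245.4 N.
For equilibrium the remaining force must supply (−ΣF_x, −ΣF_y) = (689.2, -245.4) N.
Magnitude = √((689.2)² + (-245.4)²) = 731.5 N; direction = atan2(-245.4, 689.2) = 340.4°.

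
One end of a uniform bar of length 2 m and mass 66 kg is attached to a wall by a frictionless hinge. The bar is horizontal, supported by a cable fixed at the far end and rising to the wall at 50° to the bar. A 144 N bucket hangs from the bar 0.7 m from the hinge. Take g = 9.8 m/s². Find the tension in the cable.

T ≈ 488 N

Take torques about the hinge: T sin 50° · 2 = 66×9.8×1 + 144×0.7 = 747.6 N·m.
So T = 747.6 / (0.7660 × 2) = 487.96 N.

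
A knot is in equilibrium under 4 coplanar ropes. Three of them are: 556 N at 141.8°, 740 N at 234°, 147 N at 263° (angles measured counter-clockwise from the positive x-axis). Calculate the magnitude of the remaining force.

F ≈ 976 N

Sum the known components: ΣF_x = -889.8 N, ΣF_y = -400.7 N.
For equilibrium the remaining force must supply (−ΣF_x, −ΣF_y) = (889.8, 400.7) N.
Magnitude = √((889.8)² + (400.7)²) = 975.9 N; direction = atan2(400.7, 889.8) = 24.2°.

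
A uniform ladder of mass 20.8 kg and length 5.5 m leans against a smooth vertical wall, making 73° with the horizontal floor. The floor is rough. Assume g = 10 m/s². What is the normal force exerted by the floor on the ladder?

ΣF_y = 0: N_floor = 20.8×10 = 208 N.

N_floor ≈ 208 N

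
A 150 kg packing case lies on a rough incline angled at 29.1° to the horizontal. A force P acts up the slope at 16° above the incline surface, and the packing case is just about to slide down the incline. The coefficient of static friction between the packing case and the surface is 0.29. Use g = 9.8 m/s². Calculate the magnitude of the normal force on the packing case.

N ≈ 1180 N

On the verge of sliding down the incline, friction equals μN and acts up the slope.
Perpendicular: N + P sin 16° = W cos 29.1° = 1284 N.
Along incline: P cos 16° + μN = W sin 29.1° with W sin 29.1° = 714.9 N.
Solving the pair for P and N: P = 388.5 N, N = 1177 N (and f = μN = 341.4 N).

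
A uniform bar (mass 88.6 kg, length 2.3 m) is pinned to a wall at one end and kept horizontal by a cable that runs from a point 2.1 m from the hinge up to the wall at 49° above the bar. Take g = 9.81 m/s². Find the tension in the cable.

T ≈ 631 N

Take torques about the hinge: T sin 49° · 2.1 = 88.6×9.81×1.15 = 999.54 N·m.
So T = 999.54 / (0.7547 × 2.1) = 630.67 N.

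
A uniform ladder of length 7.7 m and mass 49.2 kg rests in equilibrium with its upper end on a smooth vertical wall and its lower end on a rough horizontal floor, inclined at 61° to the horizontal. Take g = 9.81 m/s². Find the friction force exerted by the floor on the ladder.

Torques about the foot: N_wall · 7.7 sin 61° = 49.2×9.81×3.85 cos 61° → N_wall = 133.77 N.
ΣF_x = 0: f_floor = N_wall = 133.77 N.

f ≈ 134 N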